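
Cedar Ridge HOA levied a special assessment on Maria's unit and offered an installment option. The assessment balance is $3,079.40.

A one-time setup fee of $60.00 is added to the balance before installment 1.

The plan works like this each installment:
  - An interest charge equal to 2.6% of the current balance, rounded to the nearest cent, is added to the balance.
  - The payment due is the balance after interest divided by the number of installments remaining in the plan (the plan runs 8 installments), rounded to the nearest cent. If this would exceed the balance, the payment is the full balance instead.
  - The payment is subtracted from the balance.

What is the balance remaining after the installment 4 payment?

# | Opening | Interest | Payment | End bal
1 | $3,139.40 | $81.62 | $402.63 | $2,818.39
2 | $2,818.39 | $73.28 | $413.10 | $2,478.57
3 | $2,478.57 | $64.44 | $423.84 | $2,119.17
4 | $2,119.17 | $55.10 | $434.85 | $1,739.42

$1,739.42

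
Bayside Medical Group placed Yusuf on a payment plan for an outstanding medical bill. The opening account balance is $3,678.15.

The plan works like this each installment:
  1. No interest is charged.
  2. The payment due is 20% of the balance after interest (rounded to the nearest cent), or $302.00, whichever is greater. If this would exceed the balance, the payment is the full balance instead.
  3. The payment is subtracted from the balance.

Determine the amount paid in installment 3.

$470.80

Installment 1: $3,678.15 − $735.63 → $2,942.52
Installment 2: $2,942.52 − $588.50 → $2,354.02
Installment 3: $2,354.02 − $470.80 → $1,883.22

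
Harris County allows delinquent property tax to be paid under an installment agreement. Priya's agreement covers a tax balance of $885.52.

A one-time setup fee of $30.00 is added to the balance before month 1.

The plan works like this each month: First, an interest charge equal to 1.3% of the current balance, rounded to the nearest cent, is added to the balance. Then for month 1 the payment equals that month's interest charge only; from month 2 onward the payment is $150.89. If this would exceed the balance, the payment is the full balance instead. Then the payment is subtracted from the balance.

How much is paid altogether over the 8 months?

$971.94

Month 1: opening $915.52; interest $11.90 → $927.42; payment $11.90; balance $915.52
Month 2: opening $915.52; interest $11.90 → $927.42; payment $150.89; balance $776.53
Month 3: opening $776.53; interest $10.09 → $786.62; payment $150.89; balance $635.73
Month 4: opening $635.73; interest $8.26 → $643.99; payment $150.89; balance $493.10
Month 5: opening $493.10; interest $6.41 → $499.51; payment $150.89; balance $348.62
Month 6: opening $348.62; interest $4.53 → $353.15; payment $150.89; balance $202.26
Month 7: opening $202.26; interest $2.63 → $204.89; payment $150.89; balance $54.00
Month 8: opening $54.00; interest $0.70 → $54.70; payment $54.70; balance $0.00
Total paid: $971.94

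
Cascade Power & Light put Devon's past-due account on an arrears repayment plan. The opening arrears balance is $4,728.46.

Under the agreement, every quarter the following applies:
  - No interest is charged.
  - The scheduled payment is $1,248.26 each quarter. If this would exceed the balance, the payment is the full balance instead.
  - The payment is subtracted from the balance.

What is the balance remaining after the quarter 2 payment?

$2,231.94

Quarter 1: opening $4,728.46; payment $1,248.26; balance $3,480.20
Quarter 2: opening $3,480.20; payment $1,248.26; balance $2,231.94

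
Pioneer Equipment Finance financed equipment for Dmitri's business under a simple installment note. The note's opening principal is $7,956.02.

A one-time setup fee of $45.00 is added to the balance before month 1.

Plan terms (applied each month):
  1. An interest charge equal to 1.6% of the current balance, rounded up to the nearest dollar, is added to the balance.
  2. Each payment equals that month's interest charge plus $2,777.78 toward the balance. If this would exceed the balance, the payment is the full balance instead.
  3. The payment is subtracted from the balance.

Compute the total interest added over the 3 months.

$253.00

# | Opening | Interest | Payment | End bal
1 | $8,001.02 | $129.00 | $2,906.78 | $5,223.24
2 | $5,223.24 | $84.00 | $2,861.78 | $2,445.46
3 | $2,445.46 | $40.00 | $2,485.46 | $0.00
Total interest: $129.00 + $84.00 + $40.00 = $253.00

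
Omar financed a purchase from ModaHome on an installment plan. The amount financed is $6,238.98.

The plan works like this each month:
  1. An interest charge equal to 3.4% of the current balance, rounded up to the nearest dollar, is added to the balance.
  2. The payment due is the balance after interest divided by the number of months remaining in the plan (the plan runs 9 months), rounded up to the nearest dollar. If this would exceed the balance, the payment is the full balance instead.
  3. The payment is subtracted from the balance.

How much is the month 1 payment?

Month 1: opening $6,238.98; interest $213.00 → $6,451.98; payment $717.00; balance $5,734.98

$717.00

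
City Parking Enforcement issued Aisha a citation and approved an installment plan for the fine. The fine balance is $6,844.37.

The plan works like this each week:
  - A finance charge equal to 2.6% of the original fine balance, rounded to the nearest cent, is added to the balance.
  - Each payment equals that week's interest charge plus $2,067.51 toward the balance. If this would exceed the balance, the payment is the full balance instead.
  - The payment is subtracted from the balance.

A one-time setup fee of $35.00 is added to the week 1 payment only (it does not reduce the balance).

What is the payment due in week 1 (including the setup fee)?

Week 1: $6,844.37 +$177.95 interest = $7,022.32; pay $2,245.46 (+ $35.00 fee) → $4,776.86

$2,280.46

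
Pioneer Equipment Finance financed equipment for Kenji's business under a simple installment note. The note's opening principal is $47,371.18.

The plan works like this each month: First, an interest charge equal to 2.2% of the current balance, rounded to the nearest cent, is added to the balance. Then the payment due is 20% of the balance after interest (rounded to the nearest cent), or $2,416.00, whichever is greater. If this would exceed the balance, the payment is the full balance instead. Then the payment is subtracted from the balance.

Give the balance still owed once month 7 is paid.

Month 1: $47,371.18 +$1,042.17 interest = $48,413.35; pay $9,682.67 → $38,730.68
Month 2: $38,730.68 +$852.07 interest = $39,582.75; pay $7,916.55 → $31,666.20
Month 3: $31,666.20 +$696.66 interest = $32,362.86; pay $6,472.57 → $25,890.29
Month 4: $25,890.29 +$569.59 interest = $26,459.88; pay $5,291.98 → $21,167.90
Month 5: $21,167.90 +$465.69 interest = $21,633.59; pay $4,326.72 → $17,306.87
Month 6: $17,306.87 +$380.75 interest = $17,687.62; pay $3,537.52 → $14,150.10
Month 7: $14,150.10 +$311.30 interest = $14,461.40; pay $2,892.28 → $11,569.12

$11,569.12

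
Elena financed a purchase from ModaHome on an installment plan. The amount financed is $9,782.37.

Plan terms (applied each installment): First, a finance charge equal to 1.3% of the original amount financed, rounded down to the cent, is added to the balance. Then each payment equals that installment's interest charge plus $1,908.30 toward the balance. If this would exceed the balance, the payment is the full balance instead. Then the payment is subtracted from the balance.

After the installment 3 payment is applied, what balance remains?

Installment 1: $9,782.37 +$127.17 interest = $9,909.54; pay $2,035.47 → $7,874.07
Installment 2: $7,874.07 +$127.17 interest = $8,001.24; pay $2,035.47 → $5,965.77
Installment 3: $5,965.77 +$127.17 interest = $6,092.94; pay $2,035.47 → $4,057.47

$4,057.47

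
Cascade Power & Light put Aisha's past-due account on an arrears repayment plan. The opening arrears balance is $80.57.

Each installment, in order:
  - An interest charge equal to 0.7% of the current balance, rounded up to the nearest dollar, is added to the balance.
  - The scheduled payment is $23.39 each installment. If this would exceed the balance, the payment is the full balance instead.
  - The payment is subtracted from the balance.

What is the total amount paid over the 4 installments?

$84.57

Installment 1: $80.57 +$1.00 interest = $81.57; pay $23.39 → $58.18
Installment 2: $58.18 +$1.00 interest = $59.18; pay $23.39 → $35.79
Installment 3: $35.79 +$1.00 interest = $36.79; pay $23.39 → $13.40
Installment 4: $13.40 +$1.00 interest = $14.40; pay $14.40 → $0.00
Total paid: $84.57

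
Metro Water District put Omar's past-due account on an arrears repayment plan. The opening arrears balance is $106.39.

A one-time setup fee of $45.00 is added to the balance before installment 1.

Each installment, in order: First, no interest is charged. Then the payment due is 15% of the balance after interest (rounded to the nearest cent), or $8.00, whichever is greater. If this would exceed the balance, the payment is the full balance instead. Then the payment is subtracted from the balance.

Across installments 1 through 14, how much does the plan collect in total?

Installment 1: opening $151.39; payment $22.71; balance $128.68
Installment 2: opening $128.68; payment $19.30; balance $109.38
Installment 3: opening $109.38; payment $16.41; balance $92.97
Installment 4: opening $92.97; payment $13.95; balance $79.02
Installment 5: opening $79.02; payment $11.85; balance $67.17
Installment 6: opening $67.17; payment $10.08; balance $57.09
Installment 7: opening $57.09; payment $8.56; balance $48.53
Installment 8: opening $48.53; payment $8.00; balance $40.53
Installment 9: opening $40.53; payment $8.00; balance $32.53
Installment 10: opening $32.53; payment $8.00; balance $24.53
Installment 11: opening $24.53; payment $8.00; balance $16.53
Installment 12: opening $16.53; payment $8.00; balance $8.53
Installment 13: opening $8.53; payment $8.00; balance $0.53
Installment 14: opening $0.53; payment $0.53; balance $0.00
Total paid: $151.39

$151.39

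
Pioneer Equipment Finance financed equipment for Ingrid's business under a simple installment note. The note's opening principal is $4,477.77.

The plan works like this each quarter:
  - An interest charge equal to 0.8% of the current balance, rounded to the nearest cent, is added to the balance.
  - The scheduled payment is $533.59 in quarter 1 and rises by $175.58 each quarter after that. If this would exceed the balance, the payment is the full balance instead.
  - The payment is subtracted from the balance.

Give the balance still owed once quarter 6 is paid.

$0.00

# | Opening | Interest | Payment | End bal
1 | $4,477.77 | $35.82 | $533.59 | $3,980.00
2 | $3,980.00 | $31.84 | $709.17 | $3,302.67
3 | $3,302.67 | $26.42 | $884.75 | $2,444.34
4 | $2,444.34 | $19.55 | $1,060.33 | $1,403.56
5 | $1,403.56 | $11.23 | $1,235.91 | $178.88
6 | $178.88 | $1.43 | $180.31 | $0.00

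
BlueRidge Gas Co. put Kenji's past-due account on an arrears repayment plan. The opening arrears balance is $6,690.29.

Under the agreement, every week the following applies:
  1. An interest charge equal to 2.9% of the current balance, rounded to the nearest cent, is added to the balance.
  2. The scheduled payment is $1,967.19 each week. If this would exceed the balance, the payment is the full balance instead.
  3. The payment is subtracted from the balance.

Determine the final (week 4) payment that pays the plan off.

$1,250.26

Week 1: opening $6,690.29; interest $194.02 → $6,884.31; payment $1,967.19; balance $4,917.12
Week 2: opening $4,917.12; interest $142.60 → $5,059.72; payment $1,967.19; balance $3,092.53
Week 3: opening $3,092.53; interest $89.68 → $3,182.21; payment $1,967.19; balance $1,215.02
Week 4: opening $1,215.02; interest $35.24 → $1,250.26; payment $1,250.26; balance $0.00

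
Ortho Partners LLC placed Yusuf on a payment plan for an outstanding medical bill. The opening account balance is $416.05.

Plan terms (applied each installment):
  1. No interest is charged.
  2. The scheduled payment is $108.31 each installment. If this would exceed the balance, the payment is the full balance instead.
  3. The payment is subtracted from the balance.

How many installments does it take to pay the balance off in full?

# | Opening | Payment | End bal
1 | $416.05 | $108.31 | $307.74
2 | $307.74 | $108.31 | $199.43
3 | $199.43 | $108.31 | $91.12
4 | $91.12 | $91.12 | $0.00
Balance reaches $0.00 in installment 4.

4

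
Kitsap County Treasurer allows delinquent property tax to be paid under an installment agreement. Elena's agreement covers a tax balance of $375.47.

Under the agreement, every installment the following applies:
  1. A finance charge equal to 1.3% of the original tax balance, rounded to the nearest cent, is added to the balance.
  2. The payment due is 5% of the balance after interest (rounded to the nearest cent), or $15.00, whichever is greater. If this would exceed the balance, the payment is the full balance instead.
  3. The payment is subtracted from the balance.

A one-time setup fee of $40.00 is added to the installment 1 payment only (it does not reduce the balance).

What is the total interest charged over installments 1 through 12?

$58.56

# | Opening | Interest | Payment | Fee | End bal
1 | $375.47 | $4.88 | $19.02 | $40.00 | $361.33
2 | $361.33 | $4.88 | $18.31 | — | $347.90
3 | $347.90 | $4.88 | $17.64 | — | $335.14
4 | $335.14 | $4.88 | $17.00 | — | $323.02
5 | $323.02 | $4.88 | $16.40 | — | $311.50
6 | $311.50 | $4.88 | $15.82 | — | $300.56
7 | $300.56 | $4.88 | $15.27 | — | $290.17
8 | $290.17 | $4.88 | $15.00 | — | $280.05
9 | $280.05 | $4.88 | $15.00 | — | $269.93
10 | $269.93 | $4.88 | $15.00 | — | $259.81
11 | $259.81 | $4.88 | $15.00 | — | $249.69
12 | $249.69 | $4.88 | $15.00 | — | $239.57
Total interest: $4.88 + $4.88 + $4.88 + $4.88 + $4.88 + $4.88 + $4.88 + $4.88 + $4.88 + $4.88 + $4.88 + $4.88 = $58.56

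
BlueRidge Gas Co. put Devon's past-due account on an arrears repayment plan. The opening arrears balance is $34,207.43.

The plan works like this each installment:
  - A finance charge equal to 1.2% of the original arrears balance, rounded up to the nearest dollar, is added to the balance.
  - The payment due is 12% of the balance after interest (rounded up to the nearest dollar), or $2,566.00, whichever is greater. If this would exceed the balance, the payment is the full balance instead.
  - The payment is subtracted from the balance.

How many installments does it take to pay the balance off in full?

15

# | Opening | Interest | Payment | End bal
1 | $34,207.43 | $411.00 | $4,155.00 | $30,463.43
2 | $30,463.43 | $411.00 | $3,705.00 | $27,169.43
3 | $27,169.43 | $411.00 | $3,310.00 | $24,270.43
4 | $24,270.43 | $411.00 | $2,962.00 | $21,719.43
5 | $21,719.43 | $411.00 | $2,656.00 | $19,474.43
6 | $19,474.43 | $411.00 | $2,566.00 | $17,319.43
7 | $17,319.43 | $411.00 | $2,566.00 | $15,164.43
8 | $15,164.43 | $411.00 | $2,566.00 | $13,009.43
9 | $13,009.43 | $411.00 | $2,566.00 | $10,854.43
10 | $10,854.43 | $411.00 | $2,566.00 | $8,699.43
11 | $8,699.43 | $411.00 | $2,566.00 | $6,544.43
12 | $6,544.43 | $411.00 | $2,566.00 | $4,389.43
13 | $4,389.43 | $411.00 | $2,566.00 | $2,234.43
14 | $2,234.43 | $411.00 | $2,566.00 | $79.43
15 | $79.43 | $411.00 | $490.43 | $0.00
Balance reaches $0.00 in installment 15.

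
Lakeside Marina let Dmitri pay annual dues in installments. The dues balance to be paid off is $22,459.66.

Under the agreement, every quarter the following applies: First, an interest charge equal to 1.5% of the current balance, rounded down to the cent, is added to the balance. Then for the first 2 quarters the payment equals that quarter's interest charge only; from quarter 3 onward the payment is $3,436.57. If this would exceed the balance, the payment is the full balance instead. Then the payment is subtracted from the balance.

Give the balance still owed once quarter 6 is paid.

# | Opening | Interest | Payment | End bal
1 | $22,459.66 | $336.89 | $336.89 | $22,459.66
2 | $22,459.66 | $336.89 | $336.89 | $22,459.66
3 | $22,459.66 | $336.89 | $3,436.57 | $19,359.98
4 | $19,359.98 | $290.39 | $3,436.57 | $16,213.80
5 | $16,213.80 | $243.20 | $3,436.57 | $13,020.43
6 | $13,020.43 | $195.30 | $3,436.57 | $9,779.16

$9,779.16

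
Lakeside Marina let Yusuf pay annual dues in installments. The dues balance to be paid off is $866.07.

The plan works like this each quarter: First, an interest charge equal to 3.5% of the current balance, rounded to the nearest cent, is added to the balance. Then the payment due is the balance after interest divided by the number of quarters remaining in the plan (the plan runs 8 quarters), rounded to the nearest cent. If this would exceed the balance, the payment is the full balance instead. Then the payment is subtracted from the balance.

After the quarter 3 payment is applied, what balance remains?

Quarter 1: opening $866.07; interest $30.31 → $896.38; payment $112.05; balance $784.33
Quarter 2: opening $784.33; interest $27.45 → $811.78; payment $115.97; balance $695.81
Quarter 3: opening $695.81; interest $24.35 → $720.16; payment $120.03; balance $600.13

$600.13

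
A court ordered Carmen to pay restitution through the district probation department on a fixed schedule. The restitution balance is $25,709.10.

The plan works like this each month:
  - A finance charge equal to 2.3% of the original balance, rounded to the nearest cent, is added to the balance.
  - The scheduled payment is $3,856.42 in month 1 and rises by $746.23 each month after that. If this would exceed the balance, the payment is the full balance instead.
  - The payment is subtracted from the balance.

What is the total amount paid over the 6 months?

$29,256.96

# | Opening | Interest | Payment | End bal
1 | $25,709.10 | $591.31 | $3,856.42 | $22,443.99
2 | $22,443.99 | $591.31 | $4,602.65 | $18,432.65
3 | $18,432.65 | $591.31 | $5,348.88 | $13,675.08
4 | $13,675.08 | $591.31 | $6,095.11 | $8,171.28
5 | $8,171.28 | $591.31 | $6,841.34 | $1,921.25
6 | $1,921.25 | $591.31 | $2,512.56 | $0.00
Total paid: $29,256.96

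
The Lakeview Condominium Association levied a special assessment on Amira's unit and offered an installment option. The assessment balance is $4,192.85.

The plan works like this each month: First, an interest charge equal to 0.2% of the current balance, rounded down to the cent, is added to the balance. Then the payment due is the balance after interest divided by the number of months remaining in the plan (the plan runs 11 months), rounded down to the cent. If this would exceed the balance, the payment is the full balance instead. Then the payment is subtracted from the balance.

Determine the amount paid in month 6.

$385.76

Month 1: $4,192.85 +$8.38 interest = $4,201.23; pay $381.93 → $3,819.30
Month 2: $3,819.30 +$7.63 interest = $3,826.93; pay $382.69 → $3,444.24
Month 3: $3,444.24 +$6.88 interest = $3,451.12; pay $383.45 → $3,067.67
Month 4: $3,067.67 +$6.13 interest = $3,073.80; pay $384.22 → $2,689.58
Month 5: $2,689.58 +$5.37 interest = $2,694.95; pay $384.99 → $2,309.96
Month 6: $2,309.96 +$4.61 interest = $2,314.57; pay $385.76 → $1,928.81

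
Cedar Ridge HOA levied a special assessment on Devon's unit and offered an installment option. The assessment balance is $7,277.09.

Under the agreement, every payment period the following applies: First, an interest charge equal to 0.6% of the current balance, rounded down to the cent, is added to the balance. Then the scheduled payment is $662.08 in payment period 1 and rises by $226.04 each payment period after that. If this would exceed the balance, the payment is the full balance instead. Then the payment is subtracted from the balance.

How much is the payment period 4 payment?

Payment period 1: $7,277.09 +$43.66 interest = $7,320.75; pay $662.08 → $6,658.67
Payment period 2: $6,658.67 +$39.95 interest = $6,698.62; pay $888.12 → $5,810.50
Payment period 3: $5,810.50 +$34.86 interest = $5,845.36; pay $1,114.16 → $4,731.20
Payment period 4: $4,731.20 +$28.38 interest = $4,759.58; pay $1,340.20 → $3,419.38

$1,340.20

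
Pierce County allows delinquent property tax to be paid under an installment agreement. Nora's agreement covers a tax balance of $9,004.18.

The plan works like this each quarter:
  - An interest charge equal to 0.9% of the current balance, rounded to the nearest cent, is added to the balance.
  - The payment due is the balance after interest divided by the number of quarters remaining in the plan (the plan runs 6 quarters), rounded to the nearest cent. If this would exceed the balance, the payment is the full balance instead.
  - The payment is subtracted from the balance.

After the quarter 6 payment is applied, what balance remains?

# | Opening | Interest | Payment | End bal
1 | $9,004.18 | $81.04 | $1,514.20 | $7,571.02
2 | $7,571.02 | $68.14 | $1,527.83 | $6,111.33
3 | $6,111.33 | $55.00 | $1,541.58 | $4,624.75
4 | $4,624.75 | $41.62 | $1,555.46 | $3,110.91
5 | $3,110.91 | $28.00 | $1,569.46 | $1,569.45
6 | $1,569.45 | $14.13 | $1,583.58 | $0.00

$0.00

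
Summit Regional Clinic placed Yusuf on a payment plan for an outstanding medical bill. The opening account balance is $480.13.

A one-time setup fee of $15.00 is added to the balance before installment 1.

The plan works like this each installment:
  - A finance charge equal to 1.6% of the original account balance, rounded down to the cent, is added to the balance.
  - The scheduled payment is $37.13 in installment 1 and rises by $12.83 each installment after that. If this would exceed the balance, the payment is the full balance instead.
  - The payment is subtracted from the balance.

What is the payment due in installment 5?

Installment 1: $495.13 +$7.68 interest = $502.81; pay $37.13 → $465.68
Installment 2: $465.68 +$7.68 interest = $473.36; pay $49.96 → $423.40
Installment 3: $423.40 +$7.68 interest = $431.08; pay $62.79 → $368.29
Installment 4: $368.29 +$7.68 interest = $375.97; pay $75.62 → $300.35
Installment 5: $300.35 +$7.68 interest = $308.03; pay $88.45 → $219.58

$88.45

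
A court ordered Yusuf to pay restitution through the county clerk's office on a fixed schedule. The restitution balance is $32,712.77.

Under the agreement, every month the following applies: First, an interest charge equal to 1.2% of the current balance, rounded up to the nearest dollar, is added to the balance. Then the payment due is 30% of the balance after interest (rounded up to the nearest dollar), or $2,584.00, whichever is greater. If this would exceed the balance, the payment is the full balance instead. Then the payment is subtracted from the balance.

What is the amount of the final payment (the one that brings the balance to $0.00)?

$703.77

Month 1: $32,712.77 +$393.00 interest = $33,105.77; pay $9,932.00 → $23,173.77
Month 2: $23,173.77 +$279.00 interest = $23,452.77; pay $7,036.00 → $16,416.77
Month 3: $16,416.77 +$198.00 interest = $16,614.77; pay $4,985.00 → $11,629.77
Month 4: $11,629.77 +$140.00 interest = $11,769.77; pay $3,531.00 → $8,238.77
Month 5: $8,238.77 +$99.00 interest = $8,337.77; pay $2,584.00 → $5,753.77
Month 6: $5,753.77 +$70.00 interest = $5,823.77; pay $2,584.00 → $3,239.77
Month 7: $3,239.77 +$39.00 interest = $3,278.77; pay $2,584.00 → $694.77
Month 8: $694.77 +$9.00 interest = $703.77; pay $703.77 → $0.00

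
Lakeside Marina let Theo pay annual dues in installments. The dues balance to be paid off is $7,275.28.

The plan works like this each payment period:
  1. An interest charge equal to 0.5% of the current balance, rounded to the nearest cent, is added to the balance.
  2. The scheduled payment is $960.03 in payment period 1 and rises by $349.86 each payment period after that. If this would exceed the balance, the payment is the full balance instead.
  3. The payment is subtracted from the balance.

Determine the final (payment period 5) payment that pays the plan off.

Payment period 1: opening $7,275.28; interest $36.38 → $7,311.66; payment $960.03; balance $6,351.63
Payment period 2: opening $6,351.63; interest $31.76 → $6,383.39; payment $1,309.89; balance $5,073.50
Payment period 3: opening $5,073.50; interest $25.37 → $5,098.87; payment $1,659.75; balance $3,439.12
Payment period 4: opening $3,439.12; interest $17.20 → $3,456.32; payment $2,009.61; balance $1,446.71
Payment period 5: opening $1,446.71; interest $7.23 → $1,453.94; payment $1,453.94; balance $0.00

$1,453.94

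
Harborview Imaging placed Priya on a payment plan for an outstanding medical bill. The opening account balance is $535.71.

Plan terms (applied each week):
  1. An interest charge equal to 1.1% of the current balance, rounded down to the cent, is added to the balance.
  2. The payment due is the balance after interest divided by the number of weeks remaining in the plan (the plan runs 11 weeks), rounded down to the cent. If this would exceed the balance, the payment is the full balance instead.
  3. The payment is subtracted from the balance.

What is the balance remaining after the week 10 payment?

Week 1: $535.71 +$5.89 interest = $541.60; pay $49.23 → $492.37
Week 2: $492.37 +$5.41 interest = $497.78; pay $49.77 → $448.01
Week 3: $448.01 +$4.92 interest = $452.93; pay $50.32 → $402.61
Week 4: $402.61 +$4.42 interest = $407.03; pay $50.87 → $356.16
Week 5: $356.16 +$3.91 interest = $360.07; pay $51.43 → $308.64
Week 6: $308.64 +$3.39 interest = $312.03; pay $52.00 → $260.03
Week 7: $260.03 +$2.86 interest = $262.89; pay $52.57 → $210.32
Week 8: $210.32 +$2.31 interest = $212.63; pay $53.15 → $159.48
Week 9: $159.48 +$1.75 interest = $161.23; pay $53.74 → $107.49
Week 10: $107.49 +$1.18 interest = $108.67; pay $54.33 → $54.34

$54.34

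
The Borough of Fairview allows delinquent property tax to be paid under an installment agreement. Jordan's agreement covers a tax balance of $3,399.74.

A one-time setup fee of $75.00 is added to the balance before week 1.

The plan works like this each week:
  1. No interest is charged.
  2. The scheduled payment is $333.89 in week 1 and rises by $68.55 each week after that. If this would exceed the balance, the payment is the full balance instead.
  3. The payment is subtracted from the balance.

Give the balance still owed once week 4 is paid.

$1,727.88

Week 1: $3,474.74 − $333.89 → $3,140.85
Week 2: $3,140.85 − $402.44 → $2,738.41
Week 3: $2,738.41 − $470.99 → $2,267.42
Week 4: $2,267.42 − $539.54 → $1,727.88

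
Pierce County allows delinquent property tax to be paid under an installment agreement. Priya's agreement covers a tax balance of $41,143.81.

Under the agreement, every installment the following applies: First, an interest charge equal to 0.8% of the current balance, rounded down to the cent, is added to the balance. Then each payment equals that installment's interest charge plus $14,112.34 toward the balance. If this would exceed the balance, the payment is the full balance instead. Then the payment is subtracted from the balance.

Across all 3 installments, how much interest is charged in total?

$648.75

Installment 1: $41,143.81 +$329.15 interest = $41,472.96; pay $14,441.49 → $27,031.47
Installment 2: $27,031.47 +$216.25 interest = $27,247.72; pay $14,328.59 → $12,919.13
Installment 3: $12,919.13 +$103.35 interest = $13,022.48; pay $13,022.48 → $0.00
Total interest: $329.15 + $216.25 + $103.35 = $648.75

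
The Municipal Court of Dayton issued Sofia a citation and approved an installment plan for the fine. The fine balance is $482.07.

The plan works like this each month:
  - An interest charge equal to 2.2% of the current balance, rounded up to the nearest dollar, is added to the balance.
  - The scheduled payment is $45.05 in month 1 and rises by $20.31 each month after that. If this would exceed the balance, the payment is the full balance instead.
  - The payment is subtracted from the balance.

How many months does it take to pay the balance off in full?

6

Month 1: opening $482.07; interest $11.00 → $493.07; payment $45.05; balance $448.02
Month 2: opening $448.02; interest $10.00 → $458.02; payment $65.36; balance $392.66
Month 3: opening $392.66; interest $9.00 → $401.66; payment $85.67; balance $315.99
Month 4: opening $315.99; interest $7.00 → $322.99; payment $105.98; balance $217.01
Month 5: opening $217.01; interest $5.00 → $222.01; payment $126.29; balance $95.72
Month 6: opening $95.72; interest $3.00 → $98.72; payment $98.72; balance $0.00
Balance reaches $0.00 in month 6.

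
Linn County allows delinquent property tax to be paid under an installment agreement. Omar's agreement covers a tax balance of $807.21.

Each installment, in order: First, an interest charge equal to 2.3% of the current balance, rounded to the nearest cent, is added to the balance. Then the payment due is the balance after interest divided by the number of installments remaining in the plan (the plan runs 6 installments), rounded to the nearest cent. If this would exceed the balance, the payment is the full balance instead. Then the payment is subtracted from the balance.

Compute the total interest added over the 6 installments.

$67.54

# | Opening | Interest | Payment | End bal
1 | $807.21 | $18.57 | $137.63 | $688.15
2 | $688.15 | $15.83 | $140.80 | $563.18
3 | $563.18 | $12.95 | $144.03 | $432.10
4 | $432.10 | $9.94 | $147.35 | $294.69
5 | $294.69 | $6.78 | $150.74 | $150.73
6 | $150.73 | $3.47 | $154.20 | $0.00
Total interest: $18.57 + $15.83 + $12.95 + $9.94 + $6.78 + $3.47 = $67.54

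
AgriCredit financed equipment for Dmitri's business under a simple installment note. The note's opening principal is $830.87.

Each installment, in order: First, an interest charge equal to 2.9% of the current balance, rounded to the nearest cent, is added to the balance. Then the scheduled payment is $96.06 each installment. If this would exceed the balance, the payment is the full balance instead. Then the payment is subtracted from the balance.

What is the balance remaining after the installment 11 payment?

# | Opening | Interest | Payment | End bal
1 | $830.87 | $24.10 | $96.06 | $758.91
2 | $758.91 | $22.01 | $96.06 | $684.86
3 | $684.86 | $19.86 | $96.06 | $608.66
4 | $608.66 | $17.65 | $96.06 | $530.25
5 | $530.25 | $15.38 | $96.06 | $449.57
6 | $449.57 | $13.04 | $96.06 | $366.55
7 | $366.55 | $10.63 | $96.06 | $281.12
8 | $281.12 | $8.15 | $96.06 | $193.21
9 | $193.21 | $5.60 | $96.06 | $102.75
10 | $102.75 | $2.98 | $96.06 | $9.67
11 | $9.67 | $0.28 | $9.95 | $0.00

$0.00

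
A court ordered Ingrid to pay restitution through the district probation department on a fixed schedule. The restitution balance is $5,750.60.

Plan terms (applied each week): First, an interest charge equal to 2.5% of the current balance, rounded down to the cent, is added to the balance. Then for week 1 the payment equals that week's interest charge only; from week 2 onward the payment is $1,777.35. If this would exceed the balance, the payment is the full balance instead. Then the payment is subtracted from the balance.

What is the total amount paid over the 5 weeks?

$6,220.25

# | Opening | Interest | Payment | End bal
1 | $5,750.60 | $143.76 | $143.76 | $5,750.60
2 | $5,750.60 | $143.76 | $1,777.35 | $4,117.01
3 | $4,117.01 | $102.92 | $1,777.35 | $2,442.58
4 | $2,442.58 | $61.06 | $1,777.35 | $726.29
5 | $726.29 | $18.15 | $744.44 | $0.00
Total paid: $6,220.25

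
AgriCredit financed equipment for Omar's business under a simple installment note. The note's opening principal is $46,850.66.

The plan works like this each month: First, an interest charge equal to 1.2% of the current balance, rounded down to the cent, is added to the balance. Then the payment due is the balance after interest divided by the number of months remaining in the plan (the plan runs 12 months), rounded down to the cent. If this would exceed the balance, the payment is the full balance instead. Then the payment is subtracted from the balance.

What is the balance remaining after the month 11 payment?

$4,451.64

Month 1: $46,850.66 +$562.20 interest = $47,412.86; pay $3,951.07 → $43,461.79
Month 2: $43,461.79 +$521.54 interest = $43,983.33; pay $3,998.48 → $39,984.85
Month 3: $39,984.85 +$479.81 interest = $40,464.66; pay $4,046.46 → $36,418.20
Month 4: $36,418.20 +$437.01 interest = $36,855.21; pay $4,095.02 → $32,760.19
Month 5: $32,760.19 +$393.12 interest = $33,153.31; pay $4,144.16 → $29,009.15
Month 6: $29,009.15 +$348.10 interest = $29,357.25; pay $4,193.89 → $25,163.36
Month 7: $25,163.36 +$301.96 interest = $25,465.32; pay $4,244.22 → $21,221.10
Month 8: $21,221.10 +$254.65 interest = $21,475.75; pay $4,295.15 → $17,180.60
Month 9: $17,180.60 +$206.16 interest = $17,386.76; pay $4,346.69 → $13,040.07
Month 10: $13,040.07 +$156.48 interest = $13,196.55; pay $4,398.85 → $8,797.70
Month 11: $8,797.70 +$105.57 interest = $8,903.27; pay $4,451.63 → $4,451.64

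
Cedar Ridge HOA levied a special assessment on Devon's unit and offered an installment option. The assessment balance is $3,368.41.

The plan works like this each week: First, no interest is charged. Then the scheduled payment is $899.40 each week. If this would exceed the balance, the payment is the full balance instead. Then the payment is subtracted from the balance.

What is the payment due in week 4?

Week 1: $3,368.41 − $899.40 → $2,469.01
Week 2: $2,469.01 − $899.40 → $1,569.61
Week 3: $1,569.61 − $899.40 → $670.21
Week 4: $670.21 − $670.21 → $0.00

$670.21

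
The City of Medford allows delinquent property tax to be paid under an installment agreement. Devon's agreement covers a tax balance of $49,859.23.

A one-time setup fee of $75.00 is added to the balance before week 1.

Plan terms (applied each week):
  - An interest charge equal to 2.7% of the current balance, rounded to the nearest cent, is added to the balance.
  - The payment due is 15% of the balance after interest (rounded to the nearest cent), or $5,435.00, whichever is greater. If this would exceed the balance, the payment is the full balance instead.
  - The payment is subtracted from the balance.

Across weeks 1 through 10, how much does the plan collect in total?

$57,072.79

# | Opening | Interest | Payment | End bal
1 | $49,934.23 | $1,348.22 | $7,692.37 | $43,590.08
2 | $43,590.08 | $1,176.93 | $6,715.05 | $38,051.96
3 | $38,051.96 | $1,027.40 | $5,861.90 | $33,217.46
4 | $33,217.46 | $896.87 | $5,435.00 | $28,679.33
5 | $28,679.33 | $774.34 | $5,435.00 | $24,018.67
6 | $24,018.67 | $648.50 | $5,435.00 | $19,232.17
7 | $19,232.17 | $519.27 | $5,435.00 | $14,316.44
8 | $14,316.44 | $386.54 | $5,435.00 | $9,267.98
9 | $9,267.98 | $250.24 | $5,435.00 | $4,083.22
10 | $4,083.22 | $110.25 | $4,193.47 | $0.00
Total paid: $57,072.79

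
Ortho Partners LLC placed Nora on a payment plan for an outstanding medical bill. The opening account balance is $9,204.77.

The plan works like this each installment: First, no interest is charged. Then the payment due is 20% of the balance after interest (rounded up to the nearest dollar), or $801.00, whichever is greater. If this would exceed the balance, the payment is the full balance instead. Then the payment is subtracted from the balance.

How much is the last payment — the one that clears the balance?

$564.77

# | Opening | Payment | End bal
1 | $9,204.77 | $1,841.00 | $7,363.77
2 | $7,363.77 | $1,473.00 | $5,890.77
3 | $5,890.77 | $1,179.00 | $4,711.77
4 | $4,711.77 | $943.00 | $3,768.77
5 | $3,768.77 | $801.00 | $2,967.77
6 | $2,967.77 | $801.00 | $2,166.77
7 | $2,166.77 | $801.00 | $1,365.77
8 | $1,365.77 | $801.00 | $564.77
9 | $564.77 | $564.77 | $0.00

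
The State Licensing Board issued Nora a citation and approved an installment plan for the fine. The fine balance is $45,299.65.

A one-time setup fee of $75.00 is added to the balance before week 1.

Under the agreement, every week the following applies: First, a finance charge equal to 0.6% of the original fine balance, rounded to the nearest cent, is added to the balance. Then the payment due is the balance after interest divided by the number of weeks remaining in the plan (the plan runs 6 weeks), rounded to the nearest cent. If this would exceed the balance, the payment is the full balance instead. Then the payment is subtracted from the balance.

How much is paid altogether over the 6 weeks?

Week 1: $45,374.65 +$271.80 interest = $45,646.45; pay $7,607.74 → $38,038.71
Week 2: $38,038.71 +$271.80 interest = $38,310.51; pay $7,662.10 → $30,648.41
Week 3: $30,648.41 +$271.80 interest = $30,920.21; pay $7,730.05 → $23,190.16
Week 4: $23,190.16 +$271.80 interest = $23,461.96; pay $7,820.65 → $15,641.31
Week 5: $15,641.31 +$271.80 interest = $15,913.11; pay $7,956.56 → $7,956.55
Week 6: $7,956.55 +$271.80 interest = $8,228.35; pay $8,228.35 → $0.00
Total paid: $47,005.45

$47,005.45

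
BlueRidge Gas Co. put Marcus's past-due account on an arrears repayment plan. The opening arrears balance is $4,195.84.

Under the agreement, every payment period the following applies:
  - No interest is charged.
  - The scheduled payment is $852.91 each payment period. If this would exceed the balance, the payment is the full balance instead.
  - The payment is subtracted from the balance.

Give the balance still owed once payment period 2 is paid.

Payment period 1: $4,195.84 − $852.91 → $3,342.93
Payment period 2: $3,342.93 − $852.91 → $2,490.02

$2,490.02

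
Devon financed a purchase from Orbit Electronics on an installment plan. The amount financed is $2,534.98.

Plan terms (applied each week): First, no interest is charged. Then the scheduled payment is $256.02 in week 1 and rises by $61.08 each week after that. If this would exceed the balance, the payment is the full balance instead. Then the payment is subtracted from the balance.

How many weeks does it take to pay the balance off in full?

Week 1: $2,534.98 − $256.02 → $2,278.96
Week 2: $2,278.96 − $317.10 → $1,961.86
Week 3: $1,961.86 − $378.18 → $1,583.68
Week 4: $1,583.68 − $439.26 → $1,144.42
Week 5: $1,144.42 − $500.34 → $644.08
Week 6: $644.08 − $561.42 → $82.66
Week 7: $82.66 − $82.66 → $0.00
Balance reaches $0.00 in week 7.

7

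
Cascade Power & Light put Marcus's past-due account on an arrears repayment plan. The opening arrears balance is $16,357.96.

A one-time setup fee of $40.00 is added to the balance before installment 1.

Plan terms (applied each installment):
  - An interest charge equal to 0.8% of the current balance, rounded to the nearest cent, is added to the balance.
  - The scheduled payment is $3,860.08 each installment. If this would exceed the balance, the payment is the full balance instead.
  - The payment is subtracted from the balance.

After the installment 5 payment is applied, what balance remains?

$0.00

# | Opening | Interest | Payment | End bal
1 | $16,397.96 | $131.18 | $3,860.08 | $12,669.06
2 | $12,669.06 | $101.35 | $3,860.08 | $8,910.33
3 | $8,910.33 | $71.28 | $3,860.08 | $5,121.53
4 | $5,121.53 | $40.97 | $3,860.08 | $1,302.42
5 | $1,302.42 | $10.42 | $1,312.84 | $0.00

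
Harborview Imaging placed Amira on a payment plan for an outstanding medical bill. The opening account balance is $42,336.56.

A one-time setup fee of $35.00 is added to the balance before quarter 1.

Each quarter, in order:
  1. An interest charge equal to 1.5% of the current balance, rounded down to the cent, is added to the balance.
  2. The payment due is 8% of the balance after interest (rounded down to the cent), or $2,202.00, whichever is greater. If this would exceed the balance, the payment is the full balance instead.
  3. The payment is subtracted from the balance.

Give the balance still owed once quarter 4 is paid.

Quarter 1: $42,371.56 +$635.57 interest = $43,007.13; pay $3,440.57 → $39,566.56
Quarter 2: $39,566.56 +$593.49 interest = $40,160.05; pay $3,212.80 → $36,947.25
Quarter 3: $36,947.25 +$554.20 interest = $37,501.45; pay $3,000.11 → $34,501.34
Quarter 4: $34,501.34 +$517.52 interest = $35,018.86; pay $2,801.50 → $32,217.36

$32,217.36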